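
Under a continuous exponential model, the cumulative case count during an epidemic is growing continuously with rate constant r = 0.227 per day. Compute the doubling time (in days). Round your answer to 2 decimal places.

doubling time ≈ 3.05 days

doubling time = ln(2) / |r| = 0.69315 / 0.227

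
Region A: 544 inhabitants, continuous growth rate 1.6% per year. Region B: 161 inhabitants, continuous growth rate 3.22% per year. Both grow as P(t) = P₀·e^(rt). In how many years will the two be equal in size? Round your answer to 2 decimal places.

t ≈ 75.16 years

544·e^(0.016t) = 161·e^(0.0322t)
544/161 = e^((0.0322 − 0.016)t) → ln(3.37888) = 0.0162·t
t = 1.21754 / 0.0162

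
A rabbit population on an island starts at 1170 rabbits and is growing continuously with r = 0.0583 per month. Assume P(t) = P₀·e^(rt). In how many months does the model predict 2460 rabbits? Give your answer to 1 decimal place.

2460 = 1170 · e^(0.0583·t)
t = ln(2460/1170) / 0.0583 = ln(2.10256) / 0.0583 = 0.74316 / 0.0583

t ≈ 12.7 months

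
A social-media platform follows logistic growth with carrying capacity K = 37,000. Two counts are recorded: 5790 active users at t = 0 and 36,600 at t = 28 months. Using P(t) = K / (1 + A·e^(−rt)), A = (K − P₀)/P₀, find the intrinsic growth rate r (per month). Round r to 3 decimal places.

r ≈ 0.221 per month

A = (37000 − 5790)/5790 = 5.39033
36600 = 37000/(1 + 5.39033·e^(−r·28)) → e^(−28r) = (1.01093 − 1)/5.39033 = 0.002028
r = −ln(0.002028)/28 = 6.20095/28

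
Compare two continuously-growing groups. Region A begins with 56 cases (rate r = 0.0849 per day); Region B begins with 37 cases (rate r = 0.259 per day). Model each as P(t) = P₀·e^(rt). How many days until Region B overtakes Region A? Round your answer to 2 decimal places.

56·e^(0.0849t) = 37·e^(0.259t)
56/37 = e^((0.259 − 0.0849)t) → ln(1.51351) = 0.1741·t
t = 0.41443 / 0.1741

t ≈ 2.38 days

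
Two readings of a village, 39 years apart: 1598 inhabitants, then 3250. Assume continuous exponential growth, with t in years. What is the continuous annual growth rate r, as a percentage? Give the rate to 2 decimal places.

r ≈ 1.82% per year

3250 = 1598 · e^(r·39)
e^(39r) = 3250/1598 = 2.03379
r = ln(2.03379) / 39 = 0.7099 / 39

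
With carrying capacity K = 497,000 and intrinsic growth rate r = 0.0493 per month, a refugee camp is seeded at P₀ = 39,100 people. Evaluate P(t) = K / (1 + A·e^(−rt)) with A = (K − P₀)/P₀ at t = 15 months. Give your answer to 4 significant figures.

A = (497000 − 39100)/39100 = 11.711
P(15) = 497000 / (1 + 11.711·e^(−0.0493·15)) = 497000 / (1 + 11.711·0.477353)
= 497000 / 6.59027 ≈ 75414.16

≈ 75,410 people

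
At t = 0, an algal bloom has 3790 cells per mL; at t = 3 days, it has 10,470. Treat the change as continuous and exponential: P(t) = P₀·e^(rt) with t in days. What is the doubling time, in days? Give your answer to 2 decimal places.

r = ln(10470/3790) / 3 = ln(2.76253) / 3 ≈ 0.338716 per day
doubling time = ln 2 / |r| = 0.69315 / 0.338716

doubling time ≈ 2.05 days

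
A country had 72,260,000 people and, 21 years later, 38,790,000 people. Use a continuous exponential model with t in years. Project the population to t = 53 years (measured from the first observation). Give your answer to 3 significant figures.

≈ 15,000,000 people

r = ln(38790000/72260000) / 21 ≈ -0.029624 per year
P(53) = 72260000 · e^(-0.029624·53) = 72260000 · 0.20803 ≈ 15032101.49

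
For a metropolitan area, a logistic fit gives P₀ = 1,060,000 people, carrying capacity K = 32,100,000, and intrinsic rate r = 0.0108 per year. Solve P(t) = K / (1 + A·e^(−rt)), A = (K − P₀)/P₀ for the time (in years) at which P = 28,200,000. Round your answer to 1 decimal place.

A = (32100000 − 1060000)/1060000 = 29.28302
28200000 = 32100000/(1 + 29.28302·e^(−0.0108t)) → 1 + 29.28302·e^(−0.0108t) = 1.1383
e^(−0.0108t) = 0.004723 → t = ln(211.73875)/0.0108 = 5.35535/0.0108

t ≈ 495.9 years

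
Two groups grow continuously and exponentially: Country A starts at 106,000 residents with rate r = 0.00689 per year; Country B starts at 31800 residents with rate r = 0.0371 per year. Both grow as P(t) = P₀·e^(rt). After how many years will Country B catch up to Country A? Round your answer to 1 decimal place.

106000·e^(0.00689t) = 31800·e^(0.0371t)
106000/31800 = e^((0.0371 − 0.00689)t) → ln(3.33333) = 0.03021·t
t = 1.20397 / 0.03021

t ≈ 39.9 years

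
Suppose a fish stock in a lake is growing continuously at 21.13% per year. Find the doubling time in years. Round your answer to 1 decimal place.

doubling time ≈ 3.3 years

doubling time = ln(2) / |r| = 0.69315 / 0.2113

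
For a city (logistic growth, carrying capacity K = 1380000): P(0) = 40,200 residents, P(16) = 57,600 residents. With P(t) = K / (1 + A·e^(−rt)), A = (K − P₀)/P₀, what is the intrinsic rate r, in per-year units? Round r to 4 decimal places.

r ≈ 0.0233 per year

A = (1380000 − 40200)/40200 = 33.32836
57600 = 1380000/(1 + 33.32836·e^(−r·16)) → e^(−16r) = (23.95833 − 1)/33.32836 = 0.688853
r = −ln(0.688853)/16 = 0.37273/16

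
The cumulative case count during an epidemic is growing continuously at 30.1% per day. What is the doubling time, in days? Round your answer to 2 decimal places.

doubling time = ln(2) / |r| = 0.69315 / 0.301

doubling time ≈ 2.30 days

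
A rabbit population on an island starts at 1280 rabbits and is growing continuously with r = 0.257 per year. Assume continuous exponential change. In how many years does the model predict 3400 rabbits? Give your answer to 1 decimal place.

t ≈ 3.8 years

3400 = 1280 · e^(0.257·t)
t = ln(3400/1280) / 0.257 = ln(2.65625) / 0.257 = 0.97692 / 0.257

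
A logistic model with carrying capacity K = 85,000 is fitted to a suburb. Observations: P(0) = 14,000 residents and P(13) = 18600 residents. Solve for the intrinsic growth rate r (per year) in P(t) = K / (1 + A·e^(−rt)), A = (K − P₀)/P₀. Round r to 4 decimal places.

r ≈ 0.0270 per year

A = (85000 − 14000)/14000 = 5.07143
18600 = 85000/(1 + 5.07143·e^(−r·13)) → e^(−13r) = (4.56989 − 1)/5.07143 = 0.703922
r = −ln(0.703922)/13 = 0.35109/13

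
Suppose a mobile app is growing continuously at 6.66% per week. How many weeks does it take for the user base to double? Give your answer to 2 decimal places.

doubling time = ln(2) / |r| = 0.69315 / 0.0666

doubling time ≈ 10.41 weeks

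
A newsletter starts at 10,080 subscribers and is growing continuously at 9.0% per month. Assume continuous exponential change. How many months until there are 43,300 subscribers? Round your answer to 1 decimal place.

43300 = 10080 · e^(0.09·t)
t = ln(43300/10080) / 0.09 = ln(4.29563) / 0.09 = 1.4576 / 0.09

t ≈ 16.2 months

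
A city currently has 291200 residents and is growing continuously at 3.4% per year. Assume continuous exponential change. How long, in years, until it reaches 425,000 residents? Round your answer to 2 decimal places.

t ≈ 11.12 years

425000 = 291200 · e^(0.034·t)
t = ln(425000/291200) / 0.034 = ln(1.45948) / 0.034 = 0.37808 / 0.034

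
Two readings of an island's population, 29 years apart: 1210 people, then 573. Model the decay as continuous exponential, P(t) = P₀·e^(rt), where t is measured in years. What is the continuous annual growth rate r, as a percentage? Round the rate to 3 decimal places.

r ≈ -2.578% per year

573 = 1210 · e^(r·29)
e^(29r) = 573/1210 = 0.47355
r = ln(0.47355) / 29 = -0.74749 / 29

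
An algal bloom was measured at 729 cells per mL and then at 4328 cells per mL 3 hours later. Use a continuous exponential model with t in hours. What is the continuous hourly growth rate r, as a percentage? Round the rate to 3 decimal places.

4328 = 729 · e^(r·3)
e^(3r) = 4328/729 = 5.9369
r = ln(5.9369) / 3 = 1.78119 / 3

r ≈ 59.373% per hour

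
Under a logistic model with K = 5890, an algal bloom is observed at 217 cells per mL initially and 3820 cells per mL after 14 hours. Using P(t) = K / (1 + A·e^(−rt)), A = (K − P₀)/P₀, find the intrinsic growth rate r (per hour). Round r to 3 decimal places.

A = (5890 − 217)/217 = 26.14286
3820 = 5890/(1 + 26.14286·e^(−r·14)) → e^(−14r) = (1.54188 − 1)/26.14286 = 0.020728
r = −ln(0.020728)/14 = 3.87628/14

r ≈ 0.277 per hour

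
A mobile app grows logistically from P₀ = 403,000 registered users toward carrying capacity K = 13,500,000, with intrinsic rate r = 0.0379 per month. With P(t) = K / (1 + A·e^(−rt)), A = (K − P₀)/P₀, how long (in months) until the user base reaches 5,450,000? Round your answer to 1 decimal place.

t ≈ 81.6 months

A = (13500000 − 403000)/403000 = 32.49876
5450000 = 13500000/(1 + 32.49876·e^(−0.0379t)) → 1 + 32.49876·e^(−0.0379t) = 2.47706
e^(−0.0379t) = 0.04545 → t = ln(22.00227)/0.0379 = 3.09115/0.0379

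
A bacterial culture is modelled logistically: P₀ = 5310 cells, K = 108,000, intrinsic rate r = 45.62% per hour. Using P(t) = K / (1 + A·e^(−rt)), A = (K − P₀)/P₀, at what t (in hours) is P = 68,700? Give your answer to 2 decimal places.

A = (108000 − 5310)/5310 = 19.33898
68700 = 108000/(1 + 19.33898·e^(−0.4562t)) → 1 + 19.33898·e^(−0.4562t) = 1.57205
e^(−0.4562t) = 0.02958 → t = ln(33.80631)/0.4562 = 3.52065/0.4562

t ≈ 7.72 hours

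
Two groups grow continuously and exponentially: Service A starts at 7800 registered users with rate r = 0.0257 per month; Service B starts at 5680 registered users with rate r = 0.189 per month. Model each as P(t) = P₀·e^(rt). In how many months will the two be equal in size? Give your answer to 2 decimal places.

7800·e^(0.0257t) = 5680·e^(0.189t)
7800/5680 = e^((0.189 − 0.0257)t) → ln(1.37324) = 0.1633·t
t = 0.31717 / 0.1633

t ≈ 1.94 months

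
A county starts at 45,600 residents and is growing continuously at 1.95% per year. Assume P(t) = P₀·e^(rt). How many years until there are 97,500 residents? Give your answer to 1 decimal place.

97500 = 45600 · e^(0.0195·t)
t = ln(97500/45600) / 0.0195 = ln(2.13816) / 0.0195 = 0.75994 / 0.0195

t ≈ 39.0 years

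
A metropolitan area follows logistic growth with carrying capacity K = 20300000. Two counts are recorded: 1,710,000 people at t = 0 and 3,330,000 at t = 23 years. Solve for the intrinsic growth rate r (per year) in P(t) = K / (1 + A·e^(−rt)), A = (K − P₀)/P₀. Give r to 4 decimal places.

A = (20300000 − 1710000)/1710000 = 10.87135
3330000 = 20300000/(1 + 10.87135·e^(−r·23)) → e^(−23r) = (6.0961 − 1)/10.87135 = 0.468764
r = −ln(0.468764)/23 = 0.75766/23

r ≈ 0.0329 per year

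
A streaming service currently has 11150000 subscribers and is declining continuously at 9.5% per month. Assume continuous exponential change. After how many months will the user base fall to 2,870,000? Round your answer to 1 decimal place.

t ≈ 14.3 months

2870000 = 11150000 · e^(-0.095·t)
t = ln(2870000/11150000) / -0.095 = ln(0.2574) / -0.095 = -1.35713 / -0.095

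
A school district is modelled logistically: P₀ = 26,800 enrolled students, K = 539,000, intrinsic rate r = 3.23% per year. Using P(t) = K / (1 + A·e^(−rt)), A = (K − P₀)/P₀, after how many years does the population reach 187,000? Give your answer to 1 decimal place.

t ≈ 71.8 years

A = (539000 − 26800)/26800 = 19.11194
187000 = 539000/(1 + 19.11194·e^(−0.0323t)) → 1 + 19.11194·e^(−0.0323t) = 2.88235
e^(−0.0323t) = 0.098491 → t = ln(10.15322)/0.0323 = 2.31779/0.0323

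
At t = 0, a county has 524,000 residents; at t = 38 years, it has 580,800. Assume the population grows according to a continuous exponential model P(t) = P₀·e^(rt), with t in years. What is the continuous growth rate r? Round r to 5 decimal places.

580800 = 524000 · e^(r·38)
e^(38r) = 580800/524000 = 1.1084
r = ln(1.1084) / 38 = 0.10291 / 38

r ≈ 0.00271 per year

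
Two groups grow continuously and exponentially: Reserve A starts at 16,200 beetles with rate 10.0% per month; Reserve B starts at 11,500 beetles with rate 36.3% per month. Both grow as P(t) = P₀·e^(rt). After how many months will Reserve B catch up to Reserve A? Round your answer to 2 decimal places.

t ≈ 1.30 months

16200·e^(0.1t) = 11500·e^(0.363t)
16200/11500 = e^((0.363 − 0.1)t) → ln(1.4087) = 0.263·t
t = 0.34266 / 0.263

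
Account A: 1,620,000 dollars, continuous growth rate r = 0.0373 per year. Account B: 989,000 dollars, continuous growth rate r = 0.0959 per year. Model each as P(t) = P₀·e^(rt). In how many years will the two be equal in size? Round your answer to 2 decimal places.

t ≈ 8.42 years

1620000·e^(0.0373t) = 989000·e^(0.0959t)
1620000/989000 = e^((0.0959 − 0.0373)t) → ln(1.63802) = 0.0586·t
t = 0.49349 / 0.0586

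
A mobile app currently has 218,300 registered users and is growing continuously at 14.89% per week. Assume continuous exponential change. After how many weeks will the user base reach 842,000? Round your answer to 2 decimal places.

t ≈ 9.07 weeks

842000 = 218300 · e^(0.1489·t)
t = ln(842000/218300) / 0.1489 = ln(3.85708) / 0.1489 = 1.34991 / 0.1489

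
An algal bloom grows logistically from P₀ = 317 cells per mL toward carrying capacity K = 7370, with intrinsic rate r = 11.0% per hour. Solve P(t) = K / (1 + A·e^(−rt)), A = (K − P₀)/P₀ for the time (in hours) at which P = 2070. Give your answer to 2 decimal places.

t ≈ 19.66 hours

A = (7370 − 317)/317 = 22.24921
2070 = 7370/(1 + 22.24921·e^(−0.11t)) → 1 + 22.24921·e^(−0.11t) = 3.56039
e^(−0.11t) = 0.115078 → t = ln(8.68979)/0.11 = 2.16215/0.11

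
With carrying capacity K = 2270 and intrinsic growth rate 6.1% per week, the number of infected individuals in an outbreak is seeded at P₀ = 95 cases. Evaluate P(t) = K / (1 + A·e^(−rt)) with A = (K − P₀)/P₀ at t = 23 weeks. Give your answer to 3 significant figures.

A = (2270 − 95)/95 = 22.89474
P(23) = 2270 / (1 + 22.89474·e^(−0.061·23)) = 2270 / (1 + 22.89474·0.245858)
= 2270 / 6.62886 ≈ 342.44

≈ 342 cases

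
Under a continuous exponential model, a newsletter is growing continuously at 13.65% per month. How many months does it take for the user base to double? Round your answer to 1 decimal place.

doubling time ≈ 5.1 months

doubling time = ln(2) / |r| = 0.69315 / 0.1365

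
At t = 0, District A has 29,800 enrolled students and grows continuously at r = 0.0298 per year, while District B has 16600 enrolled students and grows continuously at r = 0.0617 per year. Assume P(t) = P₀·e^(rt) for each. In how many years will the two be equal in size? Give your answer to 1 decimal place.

t ≈ 18.3 years

29800·e^(0.0298t) = 16600·e^(0.0617t)
29800/16600 = e^((0.0617 − 0.0298)t) → ln(1.79518) = 0.0319·t
t = 0.58511 / 0.0319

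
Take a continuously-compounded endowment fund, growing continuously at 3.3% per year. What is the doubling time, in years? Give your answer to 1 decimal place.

doubling time = ln(2) / |r| = 0.69315 / 0.033

doubling time ≈ 21.0 years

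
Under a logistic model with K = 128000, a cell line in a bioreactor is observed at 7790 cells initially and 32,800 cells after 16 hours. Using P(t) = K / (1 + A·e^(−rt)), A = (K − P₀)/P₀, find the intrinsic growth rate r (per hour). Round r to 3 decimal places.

A = (128000 − 7790)/7790 = 15.43132
32800 = 128000/(1 + 15.43132·e^(−r·16)) → e^(−16r) = (3.90244 − 1)/15.43132 = 0.188088
r = −ln(0.188088)/16 = 1.67085/16

r ≈ 0.104 per hour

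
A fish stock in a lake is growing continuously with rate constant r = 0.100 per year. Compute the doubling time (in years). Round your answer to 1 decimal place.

doubling time = ln(2) / |r| = 0.69315 / 0.1

doubling time ≈ 6.9 years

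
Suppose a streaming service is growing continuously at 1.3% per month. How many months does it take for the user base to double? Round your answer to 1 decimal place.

doubling time = ln(2) / |r| = 0.69315 / 0.013

doubling time ≈ 53.3 months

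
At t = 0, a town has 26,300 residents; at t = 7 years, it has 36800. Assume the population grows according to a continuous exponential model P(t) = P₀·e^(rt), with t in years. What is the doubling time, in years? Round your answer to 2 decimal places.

r = ln(36800/26300) / 7 = ln(1.39924) / 7 ≈ 0.04799 per year
doubling time = ln 2 / |r| = 0.69315 / 0.04799

doubling time ≈ 14.44 years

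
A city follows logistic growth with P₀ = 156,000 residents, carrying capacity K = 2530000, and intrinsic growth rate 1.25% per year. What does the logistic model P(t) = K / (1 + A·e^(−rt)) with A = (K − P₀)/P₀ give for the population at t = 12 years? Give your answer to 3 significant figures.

A = (2530000 − 156000)/156000 = 15.21795
P(12) = 2530000 / (1 + 15.21795·e^(−0.0125·12)) = 2530000 / (1 + 15.21795·0.860708)
= 2530000 / 14.09821 ≈ 179455.41

≈ 179,000 residents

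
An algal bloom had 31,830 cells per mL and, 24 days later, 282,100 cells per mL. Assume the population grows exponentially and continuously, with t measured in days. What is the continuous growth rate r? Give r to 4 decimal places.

282100 = 31830 · e^(r·24)
e^(24r) = 282100/31830 = 8.86271
r = ln(8.86271) / 24 = 2.18185 / 24

r ≈ 0.0909 per day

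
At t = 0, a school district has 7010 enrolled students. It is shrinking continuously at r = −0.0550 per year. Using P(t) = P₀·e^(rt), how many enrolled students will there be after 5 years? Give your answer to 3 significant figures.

P(5) = 7010 · e^(-0.055·5) = 7010 · e^(-0.275)
= 7010 · 0.75957 ≈ 5324.6

≈ 5,320 enrolled students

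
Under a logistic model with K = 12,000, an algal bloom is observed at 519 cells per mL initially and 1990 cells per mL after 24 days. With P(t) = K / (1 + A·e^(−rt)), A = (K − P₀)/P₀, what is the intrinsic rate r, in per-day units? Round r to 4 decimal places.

A = (12000 − 519)/519 = 22.12139
1990 = 12000/(1 + 22.12139·e^(−r·24)) → e^(−24r) = (6.03015 − 1)/22.12139 = 0.227389
r = −ln(0.227389)/24 = 1.48109/24

r ≈ 0.0617 per day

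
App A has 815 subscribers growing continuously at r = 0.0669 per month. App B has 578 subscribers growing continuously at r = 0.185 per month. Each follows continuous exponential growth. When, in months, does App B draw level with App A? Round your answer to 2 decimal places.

815·e^(0.0669t) = 578·e^(0.185t)
815/578 = e^((0.185 − 0.0669)t) → ln(1.41003) = 0.1181·t
t = 0.34361 / 0.1181

t ≈ 2.91 months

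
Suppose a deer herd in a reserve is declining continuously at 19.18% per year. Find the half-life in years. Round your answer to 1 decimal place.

half-life ≈ 3.6 years

half-life = ln(2) / |r| = 0.69315 / 0.1918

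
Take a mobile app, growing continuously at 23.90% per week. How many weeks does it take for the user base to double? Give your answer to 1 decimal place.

doubling time ≈ 2.9 weeks

doubling time = ln(2) / |r| = 0.69315 / 0.239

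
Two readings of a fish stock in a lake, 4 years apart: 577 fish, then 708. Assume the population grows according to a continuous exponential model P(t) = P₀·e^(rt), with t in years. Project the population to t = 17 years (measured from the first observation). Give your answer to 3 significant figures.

r = ln(708/577) / 4 ≈ 0.05115 per year
P(17) = 577 · e^(0.05115·17) = 577 · 2.38586 ≈ 1376.64

≈ 1,380 fish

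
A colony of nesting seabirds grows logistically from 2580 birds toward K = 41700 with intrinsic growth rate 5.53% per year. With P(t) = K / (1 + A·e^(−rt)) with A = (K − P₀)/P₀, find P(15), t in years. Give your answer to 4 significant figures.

≈ 5,476 birds

A = (41700 − 2580)/2580 = 15.16279
P(15) = 41700 / (1 + 15.16279·e^(−0.0553·15)) = 41700 / (1 + 15.16279·0.436267)
= 41700 / 7.61503 ≈ 5476.01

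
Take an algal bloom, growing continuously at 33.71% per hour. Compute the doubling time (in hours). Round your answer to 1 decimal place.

doubling time = ln(2) / |r| = 0.69315 / 0.3371

doubling time ≈ 2.1 hours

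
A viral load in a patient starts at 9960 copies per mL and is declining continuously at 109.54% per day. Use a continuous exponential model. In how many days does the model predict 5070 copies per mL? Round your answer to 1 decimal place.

5070 = 9960 · e^(-1.0954·t)
t = ln(5070/9960) / -1.0954 = ln(0.50904) / -1.0954 = -0.67524 / -1.0954

t ≈ 0.6 days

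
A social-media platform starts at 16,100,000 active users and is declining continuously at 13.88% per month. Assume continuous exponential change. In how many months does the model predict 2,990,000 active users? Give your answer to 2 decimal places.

2990000 = 16100000 · e^(-0.1388·t)
t = ln(2990000/16100000) / -0.1388 = ln(0.18571) / -0.1388 = -1.68355 / -0.1388

t ≈ 12.13 months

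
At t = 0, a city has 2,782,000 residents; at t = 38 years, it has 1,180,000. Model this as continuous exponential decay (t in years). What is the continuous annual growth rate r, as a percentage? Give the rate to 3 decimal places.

r ≈ -2.257% per year

1180000 = 2782000 · e^(r·38)
e^(38r) = 1180000/2782000 = 0.42416
r = ln(0.42416) / 38 = -0.85766 / 38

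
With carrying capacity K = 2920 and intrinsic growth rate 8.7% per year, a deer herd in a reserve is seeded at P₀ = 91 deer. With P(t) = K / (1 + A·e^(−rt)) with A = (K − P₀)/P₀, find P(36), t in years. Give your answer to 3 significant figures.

A = (2920 − 91)/91 = 31.08791
P(36) = 2920 / (1 + 31.08791·e^(−0.087·36)) = 2920 / (1 + 31.08791·0.04363)
= 2920 / 2.35638 ≈ 1239.19

≈ 1,240 deer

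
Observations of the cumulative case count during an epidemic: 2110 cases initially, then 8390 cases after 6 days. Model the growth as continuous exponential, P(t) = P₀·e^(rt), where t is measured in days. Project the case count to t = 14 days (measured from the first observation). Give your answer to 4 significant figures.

≈ 52,850 cases

r = ln(8390/2110) / 6 ≈ 0.230059 per day
P(14) = 2110 · e^(0.230059·14) = 2110 · 25.04872 ≈ 52852.8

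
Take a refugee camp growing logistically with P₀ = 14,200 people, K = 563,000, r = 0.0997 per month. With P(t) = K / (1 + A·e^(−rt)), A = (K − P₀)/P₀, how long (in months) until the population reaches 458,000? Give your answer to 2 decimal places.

A = (563000 − 14200)/14200 = 38.64789
458000 = 563000/(1 + 38.64789·e^(−0.0997t)) → 1 + 38.64789·e^(−0.0997t) = 1.22926
e^(−0.0997t) = 0.005932 → t = ln(168.5784)/0.0997 = 5.1274/0.0997

t ≈ 51.43 months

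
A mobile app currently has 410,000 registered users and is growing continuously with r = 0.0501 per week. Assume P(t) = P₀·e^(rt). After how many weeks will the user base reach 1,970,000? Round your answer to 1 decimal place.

1970000 = 410000 · e^(0.0501·t)
t = ln(1970000/410000) / 0.0501 = ln(4.80488) / 0.0501 = 1.56963 / 0.0501

t ≈ 31.3 weeks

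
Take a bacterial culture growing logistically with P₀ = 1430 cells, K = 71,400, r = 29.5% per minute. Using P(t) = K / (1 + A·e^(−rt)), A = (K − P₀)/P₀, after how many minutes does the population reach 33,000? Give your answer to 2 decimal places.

t ≈ 12.67 minutes

A = (71400 − 1430)/1430 = 48.93007
33000 = 71400/(1 + 48.93007·e^(−0.295t)) → 1 + 48.93007·e^(−0.295t) = 2.16364
e^(−0.295t) = 0.023782 → t = ln(42.04928)/0.295 = 3.73884/0.295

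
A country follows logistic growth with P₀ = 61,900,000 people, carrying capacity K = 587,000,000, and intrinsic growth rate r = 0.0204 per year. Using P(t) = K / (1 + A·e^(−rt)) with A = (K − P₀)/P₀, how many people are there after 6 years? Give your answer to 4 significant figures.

≈ 69,010,000 people

A = (587000000 − 61900000)/61900000 = 8.48304
P(6) = 587000000 / (1 + 8.48304·e^(−0.0204·6)) = 587000000 / (1 + 8.48304·0.884794)
= 587000000 / 8.50574 ≈ 69012190.76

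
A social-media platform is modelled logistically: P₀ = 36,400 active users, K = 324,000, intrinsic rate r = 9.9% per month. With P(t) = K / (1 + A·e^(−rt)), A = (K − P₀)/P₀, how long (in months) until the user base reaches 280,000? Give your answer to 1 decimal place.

t ≈ 39.6 months

A = (324000 − 36400)/36400 = 7.9011
280000 = 324000/(1 + 7.9011·e^(−0.099t)) → 1 + 7.9011·e^(−0.099t) = 1.15714
e^(−0.099t) = 0.019889 → t = ln(50.27972)/0.099 = 3.9176/0.099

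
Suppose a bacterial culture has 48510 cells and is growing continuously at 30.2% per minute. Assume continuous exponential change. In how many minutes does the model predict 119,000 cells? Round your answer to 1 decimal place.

119000 = 48510 · e^(0.302·t)
t = ln(119000/48510) / 0.302 = ln(2.4531) / 0.302 = 0.89735 / 0.302

t ≈ 3.0 minutes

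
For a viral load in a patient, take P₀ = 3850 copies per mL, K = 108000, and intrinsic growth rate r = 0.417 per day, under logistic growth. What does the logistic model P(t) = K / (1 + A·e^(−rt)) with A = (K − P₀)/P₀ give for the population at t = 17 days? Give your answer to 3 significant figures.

≈ 106,000 copies per mL

A = (108000 − 3850)/3850 = 27.05195
P(17) = 108000 / (1 + 27.05195·e^(−0.417·17)) = 108000 / (1 + 27.05195·0.000834)
= 108000 / 1.02257 ≈ 105616.49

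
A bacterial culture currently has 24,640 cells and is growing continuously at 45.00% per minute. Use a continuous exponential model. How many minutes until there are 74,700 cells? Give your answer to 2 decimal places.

t ≈ 2.46 minutes

74700 = 24640 · e^(0.45·t)
t = ln(74700/24640) / 0.45 = ln(3.03166) / 0.45 = 1.10911 / 0.45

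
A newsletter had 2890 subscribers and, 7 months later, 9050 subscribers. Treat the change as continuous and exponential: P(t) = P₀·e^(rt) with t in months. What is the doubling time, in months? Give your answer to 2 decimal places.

doubling time ≈ 4.25 months

r = ln(9050/2890) / 7 = ln(3.13149) / 7 ≈ 0.163073 per month
doubling time = ln 2 / |r| = 0.69315 / 0.163073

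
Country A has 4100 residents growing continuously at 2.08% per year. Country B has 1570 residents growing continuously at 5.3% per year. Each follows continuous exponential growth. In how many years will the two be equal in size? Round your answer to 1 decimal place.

4100·e^(0.0208t) = 1570·e^(0.053t)
4100/1570 = e^((0.053 − 0.0208)t) → ln(2.61146) = 0.0322·t
t = 0.95991 / 0.0322

t ≈ 29.8 years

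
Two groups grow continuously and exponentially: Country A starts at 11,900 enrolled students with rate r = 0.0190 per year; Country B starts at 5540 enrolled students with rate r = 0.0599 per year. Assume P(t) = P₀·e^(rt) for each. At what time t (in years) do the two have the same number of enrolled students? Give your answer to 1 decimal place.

11900·e^(0.019t) = 5540·e^(0.0599t)
11900/5540 = e^((0.0599 − 0.019)t) → ln(2.14801) = 0.0409·t
t = 0.76454 / 0.0409

t ≈ 18.7 years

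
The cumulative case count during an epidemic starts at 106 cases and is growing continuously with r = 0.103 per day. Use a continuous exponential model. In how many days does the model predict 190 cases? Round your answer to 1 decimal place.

190 = 106 · e^(0.103·t)
t = ln(190/106) / 0.103 = ln(1.79245) / 0.103 = 0.58358 / 0.103

t ≈ 5.7 days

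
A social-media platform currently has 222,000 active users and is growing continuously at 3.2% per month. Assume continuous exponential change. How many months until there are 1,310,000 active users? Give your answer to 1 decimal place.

t ≈ 55.5 months

1310000 = 222000 · e^(0.032·t)
t = ln(1310000/222000) / 0.032 = ln(5.9009) / 0.032 = 1.77511 / 0.032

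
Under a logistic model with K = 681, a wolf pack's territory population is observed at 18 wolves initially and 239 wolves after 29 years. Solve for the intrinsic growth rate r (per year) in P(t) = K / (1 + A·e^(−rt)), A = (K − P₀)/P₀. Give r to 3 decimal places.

A = (681 − 18)/18 = 36.83333
239 = 681/(1 + 36.83333·e^(−r·29)) → e^(−29r) = (2.84937 − 1)/36.83333 = 0.050209
r = −ln(0.050209)/29 = 2.99156/29

r ≈ 0.103 per year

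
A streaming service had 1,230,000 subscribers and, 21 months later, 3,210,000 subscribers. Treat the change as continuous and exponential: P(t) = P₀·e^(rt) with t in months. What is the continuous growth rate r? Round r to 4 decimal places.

r ≈ 0.0457 per month

3210000 = 1230000 · e^(r·21)
e^(21r) = 3210000/1230000 = 2.60976
r = ln(2.60976) / 21 = 0.95926 / 21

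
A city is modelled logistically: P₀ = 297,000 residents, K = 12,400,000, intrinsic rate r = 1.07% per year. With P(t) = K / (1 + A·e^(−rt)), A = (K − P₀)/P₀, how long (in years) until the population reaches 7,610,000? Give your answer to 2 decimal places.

A = (12400000 − 297000)/297000 = 40.75084
7610000 = 12400000/(1 + 40.75084·e^(−0.0107t)) → 1 + 40.75084·e^(−0.0107t) = 1.62943
e^(−0.0107t) = 0.015446 → t = ln(64.74194)/0.0107 = 4.17041/0.0107

t ≈ 389.76 years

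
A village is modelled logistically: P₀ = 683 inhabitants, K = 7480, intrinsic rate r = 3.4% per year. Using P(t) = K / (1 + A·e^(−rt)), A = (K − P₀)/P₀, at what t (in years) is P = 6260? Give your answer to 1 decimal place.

t ≈ 115.7 years

A = (7480 − 683)/683 = 9.95168
6260 = 7480/(1 + 9.95168·e^(−0.034t)) → 1 + 9.95168·e^(−0.034t) = 1.19489
e^(−0.034t) = 0.019583 → t = ln(51.06356)/0.034 = 3.93307/0.034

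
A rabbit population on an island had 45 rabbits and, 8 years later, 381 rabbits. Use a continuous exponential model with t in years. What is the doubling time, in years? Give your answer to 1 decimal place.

r = ln(381/45) / 8 = ln(8.46667) / 8 ≈ 0.267017 per year
doubling time = ln 2 / |r| = 0.69315 / 0.267017

doubling time ≈ 2.6 years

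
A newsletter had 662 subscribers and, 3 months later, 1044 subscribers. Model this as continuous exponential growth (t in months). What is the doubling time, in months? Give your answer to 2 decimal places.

r = ln(1044/662) / 3 = ln(1.57704) / 3 ≈ 0.15185 per month
doubling time = ln 2 / |r| = 0.69315 / 0.15185

doubling time ≈ 4.56 months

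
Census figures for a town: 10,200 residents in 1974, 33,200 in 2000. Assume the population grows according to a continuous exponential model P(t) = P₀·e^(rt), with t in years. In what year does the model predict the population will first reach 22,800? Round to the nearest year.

r = ln(33200/10200) / 26 = 1.18016/26 ≈ 0.045391 per year
t = ln(22800/10200) / r = 0.80437/0.045391 ≈ 17.72 years after 1974

year 1992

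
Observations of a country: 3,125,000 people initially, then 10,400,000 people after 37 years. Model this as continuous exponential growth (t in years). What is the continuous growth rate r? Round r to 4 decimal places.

r ≈ 0.0325 per year

10400000 = 3125000 · e^(r·37)
e^(37r) = 10400000/3125000 = 3.328
r = ln(3.328) / 37 = 1.20237 / 37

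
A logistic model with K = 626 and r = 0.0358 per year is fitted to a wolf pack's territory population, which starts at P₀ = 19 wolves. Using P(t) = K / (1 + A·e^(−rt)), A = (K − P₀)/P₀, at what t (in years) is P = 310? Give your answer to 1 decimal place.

t ≈ 96.2 years

A = (626 − 19)/19 = 31.94737
310 = 626/(1 + 31.94737·e^(−0.0358t)) → 1 + 31.94737·e^(−0.0358t) = 2.01935
e^(−0.0358t) = 0.031907 → t = ln(31.34077)/0.0358 = 3.44492/0.0358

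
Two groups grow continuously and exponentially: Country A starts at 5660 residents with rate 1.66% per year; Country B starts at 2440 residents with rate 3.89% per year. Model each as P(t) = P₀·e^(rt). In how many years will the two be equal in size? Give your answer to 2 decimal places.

t ≈ 37.73 years

5660·e^(0.0166t) = 2440·e^(0.0389t)
5660/2440 = e^((0.0389 − 0.0166)t) → ln(2.31967) = 0.0223·t
t = 0.84143 / 0.0223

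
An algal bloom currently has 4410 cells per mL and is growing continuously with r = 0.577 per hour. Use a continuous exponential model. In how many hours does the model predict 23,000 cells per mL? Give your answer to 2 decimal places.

t ≈ 2.86 hours

23000 = 4410 · e^(0.577·t)
t = ln(23000/4410) / 0.577 = ln(5.21542) / 0.577 = 1.65162 / 0.577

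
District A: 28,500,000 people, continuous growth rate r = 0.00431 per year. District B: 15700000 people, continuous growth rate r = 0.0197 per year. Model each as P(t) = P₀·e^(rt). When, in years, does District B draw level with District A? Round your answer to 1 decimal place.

t ≈ 38.7 years

28500000·e^(0.00431t) = 15700000·e^(0.0197t)
28500000/15700000 = e^((0.0197 − 0.00431)t) → ln(1.81529) = 0.01539·t
t = 0.59624 / 0.01539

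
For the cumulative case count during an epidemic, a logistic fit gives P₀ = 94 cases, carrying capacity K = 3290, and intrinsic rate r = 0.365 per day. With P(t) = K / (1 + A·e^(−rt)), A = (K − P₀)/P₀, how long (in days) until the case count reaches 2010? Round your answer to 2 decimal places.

t ≈ 10.90 days

A = (3290 − 94)/94 = 34
2010 = 3290/(1 + 34·e^(−0.365t)) → 1 + 34·e^(−0.365t) = 1.63682
e^(−0.365t) = 0.01873 → t = ln(53.39062)/0.365 = 3.97764/0.365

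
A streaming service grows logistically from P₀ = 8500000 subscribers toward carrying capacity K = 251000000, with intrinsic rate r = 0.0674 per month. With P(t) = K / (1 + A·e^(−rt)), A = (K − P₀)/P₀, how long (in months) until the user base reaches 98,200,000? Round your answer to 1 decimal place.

t ≈ 43.2 months

A = (251000000 − 8500000)/8500000 = 28.52941
98200000 = 251000000/(1 + 28.52941·e^(−0.0674t)) → 1 + 28.52941·e^(−0.0674t) = 2.55601
e^(−0.0674t) = 0.05454 → t = ln(18.335)/0.0674 = 2.90881/0.0674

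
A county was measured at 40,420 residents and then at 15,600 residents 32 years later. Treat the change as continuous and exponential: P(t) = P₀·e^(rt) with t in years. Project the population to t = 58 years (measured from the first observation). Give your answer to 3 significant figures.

≈ 7,200 residents

r = ln(15600/40420) / 32 ≈ -0.029752 per year
P(58) = 40420 · e^(-0.029752·58) = 40420 · 0.17807 ≈ 7197.45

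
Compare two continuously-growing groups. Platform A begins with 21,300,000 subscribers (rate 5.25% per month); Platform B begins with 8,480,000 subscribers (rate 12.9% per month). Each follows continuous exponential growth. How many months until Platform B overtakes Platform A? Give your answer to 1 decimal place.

21300000·e^(0.0525t) = 8480000·e^(0.129t)
21300000/8480000 = e^((0.129 − 0.0525)t) → ln(2.51179) = 0.0765·t
t = 0.921 / 0.0765

t ≈ 12.0 months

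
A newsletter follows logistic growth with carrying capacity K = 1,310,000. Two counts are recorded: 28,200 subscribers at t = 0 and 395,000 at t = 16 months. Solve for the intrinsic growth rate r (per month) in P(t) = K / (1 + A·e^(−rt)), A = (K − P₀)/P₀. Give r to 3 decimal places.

r ≈ 0.186 per month

A = (1310000 − 28200)/28200 = 45.4539
395000 = 1310000/(1 + 45.4539·e^(−r·16)) → e^(−16r) = (3.31646 − 1)/45.4539 = 0.050963
r = −ln(0.050963)/16 = 2.97666/16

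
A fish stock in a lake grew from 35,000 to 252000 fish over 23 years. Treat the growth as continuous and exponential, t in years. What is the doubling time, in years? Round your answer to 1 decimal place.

r = ln(252000/35000) / 23 = ln(7.2) / 23 ≈ 0.08583 per year
doubling time = ln 2 / |r| = 0.69315 / 0.08583

doubling time ≈ 8.1 years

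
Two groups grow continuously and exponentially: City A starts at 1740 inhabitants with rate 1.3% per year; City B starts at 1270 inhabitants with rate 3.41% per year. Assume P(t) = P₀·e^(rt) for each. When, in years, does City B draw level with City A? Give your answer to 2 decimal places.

1740·e^(0.013t) = 1270·e^(0.0341t)
1740/1270 = e^((0.0341 − 0.013)t) → ln(1.37008) = 0.0211·t
t = 0.31487 / 0.0211

t ≈ 14.92 years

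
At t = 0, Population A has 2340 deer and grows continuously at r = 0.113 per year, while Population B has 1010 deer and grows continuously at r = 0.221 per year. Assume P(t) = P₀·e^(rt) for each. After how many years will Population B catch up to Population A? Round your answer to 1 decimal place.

2340·e^(0.113t) = 1010·e^(0.221t)
2340/1010 = e^((0.221 − 0.113)t) → ln(2.31683) = 0.108·t
t = 0.8402 / 0.108

t ≈ 7.8 years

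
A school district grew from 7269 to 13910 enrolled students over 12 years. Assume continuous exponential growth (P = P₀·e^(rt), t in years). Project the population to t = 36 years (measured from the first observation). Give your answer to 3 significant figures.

≈ 50,900 enrolled students

r = ln(13910/7269) / 12 ≈ 0.054082 per year
P(36) = 7269 · e^(0.054082·36) = 7269 · 7.00741 ≈ 50936.85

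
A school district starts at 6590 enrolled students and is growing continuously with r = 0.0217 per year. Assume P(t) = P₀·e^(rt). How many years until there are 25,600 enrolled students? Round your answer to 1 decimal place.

25600 = 6590 · e^(0.0217·t)
t = ln(25600/6590) / 0.0217 = ln(3.88467) / 0.0217 = 1.35704 / 0.0217

t ≈ 62.5 years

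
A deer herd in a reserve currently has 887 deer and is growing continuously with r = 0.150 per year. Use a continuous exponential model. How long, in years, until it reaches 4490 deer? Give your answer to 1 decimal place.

4490 = 887 · e^(0.15·t)
t = ln(4490/887) / 0.15 = ln(5.06201) / 0.15 = 1.62176 / 0.15

t ≈ 10.8 years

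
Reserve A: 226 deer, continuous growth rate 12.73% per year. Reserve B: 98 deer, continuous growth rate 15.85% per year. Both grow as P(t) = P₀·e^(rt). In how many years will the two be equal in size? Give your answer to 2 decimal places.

t ≈ 26.78 years

226·e^(0.1273t) = 98·e^(0.1585t)
226/98 = e^((0.1585 − 0.1273)t) → ln(2.30612) = 0.0312·t
t = 0.83557 / 0.0312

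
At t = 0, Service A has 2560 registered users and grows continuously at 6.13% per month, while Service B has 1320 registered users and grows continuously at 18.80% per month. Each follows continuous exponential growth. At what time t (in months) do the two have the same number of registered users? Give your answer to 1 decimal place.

2560·e^(0.0613t) = 1320·e^(0.188t)
2560/1320 = e^((0.188 − 0.0613)t) → ln(1.93939) = 0.1267·t
t = 0.66238 / 0.1267

t ≈ 5.2 months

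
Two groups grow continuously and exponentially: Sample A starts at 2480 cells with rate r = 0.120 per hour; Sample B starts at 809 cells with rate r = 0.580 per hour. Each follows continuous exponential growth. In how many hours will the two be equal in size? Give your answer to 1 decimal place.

t ≈ 2.4 hours

2480·e^(0.12t) = 809·e^(0.58t)
2480/809 = e^((0.58 − 0.12)t) → ln(3.06551) = 0.46·t
t = 1.12021 / 0.46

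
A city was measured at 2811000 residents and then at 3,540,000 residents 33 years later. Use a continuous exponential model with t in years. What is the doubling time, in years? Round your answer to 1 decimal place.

r = ln(3540000/2811000) / 33 = ln(1.25934) / 33 ≈ 0.006987 per year
doubling time = ln 2 / |r| = 0.69315 / 0.006987

doubling time ≈ 99.2 years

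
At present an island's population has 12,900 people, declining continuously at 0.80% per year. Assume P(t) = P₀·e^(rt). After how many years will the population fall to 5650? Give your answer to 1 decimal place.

5650 = 12900 · e^(-0.008·t)
t = ln(5650/12900) / -0.008 = ln(0.43798) / -0.008 = -0.82557 / -0.008

t ≈ 103.2 years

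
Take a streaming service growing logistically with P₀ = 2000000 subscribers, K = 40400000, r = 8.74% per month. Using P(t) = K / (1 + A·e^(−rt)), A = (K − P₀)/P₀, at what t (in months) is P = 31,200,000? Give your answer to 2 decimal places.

t ≈ 47.78 months

A = (40400000 − 2000000)/2000000 = 19.2
31200000 = 40400000/(1 + 19.2·e^(−0.0874t)) → 1 + 19.2·e^(−0.0874t) = 1.29487
e^(−0.0874t) = 0.015358 → t = ln(65.11304)/0.0874 = 4.17612/0.0874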